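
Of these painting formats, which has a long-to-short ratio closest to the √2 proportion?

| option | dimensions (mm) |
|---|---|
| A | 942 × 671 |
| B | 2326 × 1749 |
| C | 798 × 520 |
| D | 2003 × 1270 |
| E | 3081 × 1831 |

Target root-2 ≈ 1.414.
A: 1.404 (Δ0.010)  B: 1.330 (Δ0.084)  C: 1.535 (Δ0.121)  D: 1.577 (Δ0.163)  E: 1.683 (Δ0.269)

A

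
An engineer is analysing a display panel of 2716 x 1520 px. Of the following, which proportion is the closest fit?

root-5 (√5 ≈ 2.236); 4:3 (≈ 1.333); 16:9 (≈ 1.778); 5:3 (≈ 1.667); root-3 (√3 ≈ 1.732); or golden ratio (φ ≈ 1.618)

Ratio = 2716 / 1520 ≈ 1.787.
Distances: root-5 2.236 (Δ 0.449); 4:3 1.333 (Δ 0.454); 16:9 1.778 (Δ 0.009); 5:3 1.667 (Δ 0.120); root-3 1.732 (Δ 0.055); golden ratio 1.618 (Δ 0.169).

16:9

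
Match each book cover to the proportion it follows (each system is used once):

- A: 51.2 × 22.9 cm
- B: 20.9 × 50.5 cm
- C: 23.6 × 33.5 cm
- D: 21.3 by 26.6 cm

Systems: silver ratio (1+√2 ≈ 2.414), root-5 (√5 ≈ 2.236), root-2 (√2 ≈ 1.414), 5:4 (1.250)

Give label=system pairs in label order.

A=root-5, B=silver ratio, C=root-2, D=5:4

Ratios: A ≈ 2.236; B ≈ 2.416; C ≈ 1.419; D ≈ 1.249.
Targets: silver ratio ≈ 2.414; root-5 ≈ 2.236; root-2 ≈ 1.414; 5:4 ≈ 1.250.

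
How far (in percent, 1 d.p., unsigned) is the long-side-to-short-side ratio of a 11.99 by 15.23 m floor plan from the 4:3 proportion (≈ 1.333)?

Ratio = 15.23 / 11.99 ≈ 1.2702.
Ideal 4:3 ≈ 1.3333. |1.2702 − 1.3333| / 1.3333 ≈ 4.73% → 4.7%.

4.7%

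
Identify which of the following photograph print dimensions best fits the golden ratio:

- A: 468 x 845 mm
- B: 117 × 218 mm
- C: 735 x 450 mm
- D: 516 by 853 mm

Ratios (long/short): A ≈ 1.806; B ≈ 1.863; C ≈ 1.633; D ≈ 1.653.
golden ratio ≈ 1.618; option C is nearest (Δ 0.015).

C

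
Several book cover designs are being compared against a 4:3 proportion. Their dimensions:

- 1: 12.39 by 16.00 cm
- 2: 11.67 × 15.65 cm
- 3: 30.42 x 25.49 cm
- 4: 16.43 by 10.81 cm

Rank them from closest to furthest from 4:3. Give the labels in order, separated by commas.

Ratios: 1 = 16.00 / 12.39 ≈ 1.291; 2 = 15.65 / 11.67 ≈ 1.341; 3 = 30.42 / 25.49 ≈ 1.193; 4 = 16.43 / 10.81 ≈ 1.520.
|Δ from 1.333|: 1 0.042; 2 0.008; 3 0.140; 4 0.187.

2, 1, 3, 4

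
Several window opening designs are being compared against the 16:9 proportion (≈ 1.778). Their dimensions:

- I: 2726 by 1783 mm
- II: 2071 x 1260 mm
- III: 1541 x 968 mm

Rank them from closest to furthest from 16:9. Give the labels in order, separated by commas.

II, III, I

Ratios: I = 2726 / 1783 ≈ 1.529; II = 2071 / 1260 ≈ 1.644; III = 1541 / 968 ≈ 1.592.
|Δ from 1.778|: I 0.249; II 0.134; III 0.186.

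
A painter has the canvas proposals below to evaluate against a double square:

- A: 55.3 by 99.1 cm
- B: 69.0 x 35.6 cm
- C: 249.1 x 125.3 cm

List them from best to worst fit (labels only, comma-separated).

C, B, A

A: 99.1/55.3 ≈ 1.792 → |1.792 − 2.000| = 0.208
B: 69.0/35.6 ≈ 1.938 → |1.938 − 2.000| = 0.062
C: 249.1/125.3 ≈ 1.988 → |1.988 − 2.000| = 0.012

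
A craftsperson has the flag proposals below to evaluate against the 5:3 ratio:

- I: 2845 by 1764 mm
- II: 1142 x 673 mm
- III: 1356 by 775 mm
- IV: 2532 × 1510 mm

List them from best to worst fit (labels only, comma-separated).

IV, II, I, III

Ratios: I = 2845 / 1764 ≈ 1.613; II = 1142 / 673 ≈ 1.697; III = 1356 / 775 ≈ 1.750; IV = 2532 / 1510 ≈ 1.677.
|Δ from 1.667|: I 0.054; II 0.030; III 0.083; IV 0.010.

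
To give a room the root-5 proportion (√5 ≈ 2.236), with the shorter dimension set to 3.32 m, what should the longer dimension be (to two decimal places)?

7.42 m

root-5 ≈ 2.23607.
Longer side = 3.32 × 2.23607 ≈ 7.4238 → 7.42 m.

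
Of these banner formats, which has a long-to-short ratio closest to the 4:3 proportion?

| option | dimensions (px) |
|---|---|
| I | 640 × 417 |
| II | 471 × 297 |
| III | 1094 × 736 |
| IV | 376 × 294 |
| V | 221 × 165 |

Target 4:3 ≈ 1.333.
I: 1.535 (Δ0.202)  II: 1.586 (Δ0.253)  III: 1.486 (Δ0.153)  IV: 1.279 (Δ0.054)  V: 1.339 (Δ0.006)

V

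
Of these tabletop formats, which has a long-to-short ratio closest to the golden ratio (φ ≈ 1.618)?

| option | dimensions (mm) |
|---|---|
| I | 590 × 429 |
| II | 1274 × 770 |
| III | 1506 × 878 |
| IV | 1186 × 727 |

Target golden ratio ≈ 1.618.
I: 1.375 (Δ0.243)  II: 1.655 (Δ0.037)  III: 1.715 (Δ0.097)  IV: 1.631 (Δ0.013)

IV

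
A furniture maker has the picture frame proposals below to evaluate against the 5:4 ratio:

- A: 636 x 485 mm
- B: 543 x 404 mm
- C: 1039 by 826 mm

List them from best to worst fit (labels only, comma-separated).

C, A, B

A: 636/485 ≈ 1.311 → |1.311 − 1.250| = 0.061
B: 543/404 ≈ 1.344 → |1.344 − 1.250| = 0.094
C: 1039/826 ≈ 1.258 → |1.258 − 1.250| = 0.008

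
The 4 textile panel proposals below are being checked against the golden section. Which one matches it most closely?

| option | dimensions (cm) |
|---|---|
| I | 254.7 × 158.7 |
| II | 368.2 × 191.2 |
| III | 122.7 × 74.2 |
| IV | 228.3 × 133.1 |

I

Ratios (long/short): I ≈ 1.605; II ≈ 1.926; III ≈ 1.654; IV ≈ 1.715.
golden ratio ≈ 1.618; option I is nearest (Δ 0.013).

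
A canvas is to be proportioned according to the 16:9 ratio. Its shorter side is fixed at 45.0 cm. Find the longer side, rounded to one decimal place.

80.0 cm

16:9 ≈ 1.77778.
Longer side = 45.0 × 1.77778 ≈ 80.000 → 80.0 cm.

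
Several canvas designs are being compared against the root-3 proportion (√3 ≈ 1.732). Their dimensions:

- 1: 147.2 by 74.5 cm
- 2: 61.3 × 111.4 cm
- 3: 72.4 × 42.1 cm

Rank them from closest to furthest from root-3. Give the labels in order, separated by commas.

3, 2, 1

1: 147.2/74.5 ≈ 1.976 → |1.976 − 1.732| = 0.244
2: 111.4/61.3 ≈ 1.817 → |1.817 − 1.732| = 0.085
3: 72.4/42.1 ≈ 1.720 → |1.720 − 1.732| = 0.012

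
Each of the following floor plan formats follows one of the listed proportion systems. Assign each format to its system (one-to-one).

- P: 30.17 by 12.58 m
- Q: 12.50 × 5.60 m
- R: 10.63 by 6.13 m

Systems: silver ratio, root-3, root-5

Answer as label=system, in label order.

P = 30.17/12.58 ≈ 2.398 → silver ratio (2.414)
Q = 12.50/5.60 ≈ 2.232 → root-5 (2.236)
R = 10.63/6.13 ≈ 1.734 → root-3 (1.732)

P=silver ratio, Q=root-5, R=root-3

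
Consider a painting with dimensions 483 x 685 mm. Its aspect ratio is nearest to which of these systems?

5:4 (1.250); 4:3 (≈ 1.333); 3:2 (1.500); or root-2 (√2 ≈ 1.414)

root-2

Ratio = 685 / 483 ≈ 1.418.
Distances: 5:4 1.250 (Δ 0.168); 4:3 1.333 (Δ 0.085); 3:2 1.500 (Δ 0.082); root-2 1.414 (Δ 0.004).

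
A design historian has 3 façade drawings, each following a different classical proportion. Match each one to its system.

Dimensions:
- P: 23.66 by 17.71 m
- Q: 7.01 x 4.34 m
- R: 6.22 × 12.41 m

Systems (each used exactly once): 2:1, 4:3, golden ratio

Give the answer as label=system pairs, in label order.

P=4:3, Q=golden ratio, R=2:1

Ratios: P ≈ 1.336; Q ≈ 1.615; R ≈ 1.995.
Targets: 2:1 ≈ 2.000; 4:3 ≈ 1.333; golden ratio ≈ 1.618.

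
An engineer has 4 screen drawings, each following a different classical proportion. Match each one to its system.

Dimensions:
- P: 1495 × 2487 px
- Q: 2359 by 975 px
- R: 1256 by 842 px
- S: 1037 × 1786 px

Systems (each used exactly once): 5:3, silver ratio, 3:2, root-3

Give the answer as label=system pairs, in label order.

P=5:3, Q=silver ratio, R=3:2, S=root-3

Ratios: P ≈ 1.664; Q ≈ 2.419; R ≈ 1.492; S ≈ 1.722.
Targets: 5:3 ≈ 1.667; silver ratio ≈ 2.414; 3:2 ≈ 1.500; root-3 ≈ 1.732.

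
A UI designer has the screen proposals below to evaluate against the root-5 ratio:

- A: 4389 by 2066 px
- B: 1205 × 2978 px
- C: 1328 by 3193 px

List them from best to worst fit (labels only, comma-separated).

A: 4389/2066 ≈ 2.124 → |2.124 − 2.236| = 0.112
B: 2978/1205 ≈ 2.471 → |2.471 − 2.236| = 0.235
C: 3193/1328 ≈ 2.404 → |2.404 − 2.236| = 0.168

A, C, B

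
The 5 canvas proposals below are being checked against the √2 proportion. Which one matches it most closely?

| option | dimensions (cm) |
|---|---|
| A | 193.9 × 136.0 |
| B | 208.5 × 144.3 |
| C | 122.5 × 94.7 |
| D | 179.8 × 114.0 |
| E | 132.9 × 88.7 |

Target root-2 ≈ 1.414.
A: 1.426 (Δ0.012)  B: 1.445 (Δ0.031)  C: 1.294 (Δ0.120)  D: 1.577 (Δ0.163)  E: 1.498 (Δ0.084)

A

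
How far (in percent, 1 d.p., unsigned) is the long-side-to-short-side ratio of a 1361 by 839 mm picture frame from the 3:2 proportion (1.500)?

8.1%

Ratio = 1361 / 839 ≈ 1.6222.
Ideal 3:2 = 1.5000. |1.6222 − 1.5000| / 1.5000 ≈ 8.15% → 8.1%.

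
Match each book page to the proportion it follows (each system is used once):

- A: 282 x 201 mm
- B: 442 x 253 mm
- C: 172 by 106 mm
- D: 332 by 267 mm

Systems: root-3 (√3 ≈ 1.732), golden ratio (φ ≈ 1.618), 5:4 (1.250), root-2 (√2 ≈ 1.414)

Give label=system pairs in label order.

Ratios: A ≈ 1.403; B ≈ 1.747; C ≈ 1.623; D ≈ 1.243.
Targets: root-3 ≈ 1.732; golden ratio ≈ 1.618; 5:4 ≈ 1.250; root-2 ≈ 1.414.

A=root-2, B=root-3, C=golden ratio, D=5:4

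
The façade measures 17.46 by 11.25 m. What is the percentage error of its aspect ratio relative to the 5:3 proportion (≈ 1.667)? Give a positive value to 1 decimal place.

Ratio = 17.46 / 11.25 ≈ 1.5520.
Ideal 5:3 ≈ 1.6667. |1.5520 − 1.6667| / 1.6667 ≈ 6.88% → 6.9%.

6.9%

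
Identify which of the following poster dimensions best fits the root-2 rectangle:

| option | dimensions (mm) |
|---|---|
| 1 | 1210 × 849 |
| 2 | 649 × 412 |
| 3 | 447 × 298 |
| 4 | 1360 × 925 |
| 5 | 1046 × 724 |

1

Ratios (long/short): 1 ≈ 1.425; 2 ≈ 1.575; 3 ≈ 1.500; 4 ≈ 1.470; 5 ≈ 1.445.
root-2 ≈ 1.414; option 1 is nearest (Δ 0.011).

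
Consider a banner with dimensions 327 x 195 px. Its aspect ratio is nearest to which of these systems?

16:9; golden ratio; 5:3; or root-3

327/195 ≈ 1.677. Nearest candidates are 5:3 (1.667, off by 0.010) and root-3 (1.732, off by 0.055).

5:3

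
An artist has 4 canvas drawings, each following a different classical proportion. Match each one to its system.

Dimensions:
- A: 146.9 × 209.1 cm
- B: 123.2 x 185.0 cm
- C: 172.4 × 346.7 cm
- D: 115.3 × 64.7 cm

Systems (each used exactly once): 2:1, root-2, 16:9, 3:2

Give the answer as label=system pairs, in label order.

Ratios: A ≈ 1.423; B ≈ 1.502; C ≈ 2.011; D ≈ 1.782.
Targets: 2:1 ≈ 2.000; root-2 ≈ 1.414; 16:9 ≈ 1.778; 3:2 ≈ 1.500.

A=root-2, B=3:2, C=2:1, D=16:9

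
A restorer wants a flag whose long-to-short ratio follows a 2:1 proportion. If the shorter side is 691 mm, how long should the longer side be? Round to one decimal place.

2:1 = 2.00000.
Longer side = 691 × 2.00000 ≈ 1382.000 → 1382.0 mm.

1382.0 mm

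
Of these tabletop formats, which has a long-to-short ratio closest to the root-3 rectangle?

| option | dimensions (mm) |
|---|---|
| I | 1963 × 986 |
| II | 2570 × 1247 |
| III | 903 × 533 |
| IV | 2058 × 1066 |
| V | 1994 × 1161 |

Ratios (long/short): I ≈ 1.991; II ≈ 2.061; III ≈ 1.694; IV ≈ 1.931; V ≈ 1.717.
root-3 ≈ 1.732; option V is nearest (Δ 0.015).

V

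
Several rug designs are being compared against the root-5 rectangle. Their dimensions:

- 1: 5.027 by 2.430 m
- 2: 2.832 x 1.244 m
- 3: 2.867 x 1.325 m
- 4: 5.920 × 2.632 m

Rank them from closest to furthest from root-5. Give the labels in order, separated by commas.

4, 2, 3, 1

Ratios: 1 = 5.027 / 2.430 ≈ 2.069; 2 = 2.832 / 1.244 ≈ 2.277; 3 = 2.867 / 1.325 ≈ 2.164; 4 = 5.920 / 2.632 ≈ 2.249.
|Δ from 2.236|: 1 0.167; 2 0.041; 3 0.072; 4 0.013.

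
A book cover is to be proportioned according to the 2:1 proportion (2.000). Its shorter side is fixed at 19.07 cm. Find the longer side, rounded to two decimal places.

2:1 = 2.00000.
Longer side = 19.07 × 2.00000 ≈ 38.1400 → 38.14 cm.

38.14 cm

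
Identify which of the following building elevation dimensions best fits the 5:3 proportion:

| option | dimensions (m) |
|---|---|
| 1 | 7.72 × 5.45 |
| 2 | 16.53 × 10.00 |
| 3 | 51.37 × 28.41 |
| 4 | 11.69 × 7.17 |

Ratios (long/short): 1 ≈ 1.417; 2 ≈ 1.653; 3 ≈ 1.808; 4 ≈ 1.630.
5:3 ≈ 1.667; option 2 is nearest (Δ 0.014).

2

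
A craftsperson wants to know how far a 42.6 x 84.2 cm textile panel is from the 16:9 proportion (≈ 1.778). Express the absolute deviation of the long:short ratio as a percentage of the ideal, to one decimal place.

Ratio = 84.2 / 42.6 ≈ 1.9765.
Ideal 16:9 ≈ 1.7778. |1.9765 − 1.7778| / 1.7778 ≈ 11.18% → 11.2%.

11.2%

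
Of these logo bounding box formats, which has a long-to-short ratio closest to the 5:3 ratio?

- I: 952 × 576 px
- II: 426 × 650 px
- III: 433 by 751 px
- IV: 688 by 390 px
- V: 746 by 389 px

Ratios (long/short): I ≈ 1.653; II ≈ 1.526; III ≈ 1.734; IV ≈ 1.764; V ≈ 1.918.
5:3 ≈ 1.667; option I is nearest (Δ 0.014).

I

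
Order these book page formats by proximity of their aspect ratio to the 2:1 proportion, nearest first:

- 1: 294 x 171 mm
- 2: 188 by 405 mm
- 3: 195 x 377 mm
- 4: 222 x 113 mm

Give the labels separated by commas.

4, 3, 2, 1

Ratios: 1 = 294 / 171 ≈ 1.719; 2 = 405 / 188 ≈ 2.154; 3 = 377 / 195 ≈ 1.933; 4 = 222 / 113 ≈ 1.965.
|Δ from 2.000|: 1 0.281; 2 0.154; 3 0.067; 4 0.035.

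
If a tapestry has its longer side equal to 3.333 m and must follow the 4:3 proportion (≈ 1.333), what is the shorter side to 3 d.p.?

2.500 m

4:3 ≈ 1.33333.
Shorter side = 3.333 ÷ 1.33333 ≈ 2.49976 → 2.500 m.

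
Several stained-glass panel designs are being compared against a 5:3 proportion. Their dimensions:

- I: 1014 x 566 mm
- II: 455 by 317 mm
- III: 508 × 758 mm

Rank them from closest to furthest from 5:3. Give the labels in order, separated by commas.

I, III, II

Ratios: I = 1014 / 566 ≈ 1.792; II = 455 / 317 ≈ 1.435; III = 758 / 508 ≈ 1.492.
|Δ from 1.667|: I 0.125; II 0.232; III 0.175.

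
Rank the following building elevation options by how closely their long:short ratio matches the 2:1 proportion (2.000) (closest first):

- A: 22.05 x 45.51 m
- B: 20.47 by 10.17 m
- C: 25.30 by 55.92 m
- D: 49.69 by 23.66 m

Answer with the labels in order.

B, A, D, C

Ratios: A = 45.51 / 22.05 ≈ 2.064; B = 20.47 / 10.17 ≈ 2.013; C = 55.92 / 25.30 ≈ 2.210; D = 49.69 / 23.66 ≈ 2.100.
|Δ from 2.000|: A 0.064; B 0.013; C 0.210; D 0.100.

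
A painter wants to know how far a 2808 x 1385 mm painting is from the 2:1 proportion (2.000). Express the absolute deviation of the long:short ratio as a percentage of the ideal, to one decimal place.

Ratio = 2808 / 1385 ≈ 2.0274.
Ideal 2:1 = 2.0000. |2.0274 − 2.0000| / 2.0000 ≈ 1.37% → 1.4%.

1.4%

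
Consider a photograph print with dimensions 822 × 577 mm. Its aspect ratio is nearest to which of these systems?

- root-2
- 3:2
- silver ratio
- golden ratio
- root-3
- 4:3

root-2

Ratio = 822 / 577 ≈ 1.425.
Distances: root-2 1.414 (Δ 0.011); 3:2 1.500 (Δ 0.075); silver ratio 2.414 (Δ 0.989); golden ratio 1.618 (Δ 0.193); root-3 1.732 (Δ 0.307); 4:3 1.333 (Δ 0.092).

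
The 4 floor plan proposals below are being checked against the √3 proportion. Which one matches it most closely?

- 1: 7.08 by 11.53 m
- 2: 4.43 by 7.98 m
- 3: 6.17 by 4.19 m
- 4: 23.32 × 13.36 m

4

Target root-3 ≈ 1.732.
1: 1.629 (Δ0.103)  2: 1.801 (Δ0.069)  3: 1.473 (Δ0.259)  4: 1.746 (Δ0.014)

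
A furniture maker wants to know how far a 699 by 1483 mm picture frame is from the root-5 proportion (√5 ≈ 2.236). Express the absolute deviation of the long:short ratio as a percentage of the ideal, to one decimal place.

Ratio = 1483 / 699 ≈ 2.1216.
Ideal root-5 ≈ 2.2361. |2.1216 − 2.2361| / 2.2361 ≈ 5.12% → 5.1%.

5.1%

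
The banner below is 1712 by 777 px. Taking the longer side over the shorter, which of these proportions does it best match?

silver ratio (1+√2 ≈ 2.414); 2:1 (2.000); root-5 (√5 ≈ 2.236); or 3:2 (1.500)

Ratio = 1712 / 777 ≈ 2.203.
Distances: silver ratio 2.414 (Δ 0.211); 2:1 2.000 (Δ 0.203); root-5 2.236 (Δ 0.033); 3:2 1.500 (Δ 0.703).

root-5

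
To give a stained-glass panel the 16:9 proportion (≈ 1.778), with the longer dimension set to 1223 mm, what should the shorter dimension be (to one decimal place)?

687.9 mm

16:9 ≈ 1.77778.
Shorter side = 1223 ÷ 1.77778 ≈ 687.937 → 687.9 mm.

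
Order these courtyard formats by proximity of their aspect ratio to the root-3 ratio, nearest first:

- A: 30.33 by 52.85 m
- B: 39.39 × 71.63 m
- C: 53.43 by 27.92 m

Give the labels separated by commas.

A: 52.85/30.33 ≈ 1.742 → |1.742 − 1.732| = 0.010
B: 71.63/39.39 ≈ 1.818 → |1.818 − 1.732| = 0.086
C: 53.43/27.92 ≈ 1.914 → |1.914 − 1.732| = 0.182

A, B, C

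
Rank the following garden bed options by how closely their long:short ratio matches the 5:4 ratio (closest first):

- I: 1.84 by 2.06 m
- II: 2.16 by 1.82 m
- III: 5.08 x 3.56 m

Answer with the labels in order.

II, I, III

I: 2.06/1.84 ≈ 1.120 → |1.120 − 1.250| = 0.130
II: 2.16/1.82 ≈ 1.187 → |1.187 − 1.250| = 0.063
III: 5.08/3.56 ≈ 1.427 → |1.427 − 1.250| = 0.177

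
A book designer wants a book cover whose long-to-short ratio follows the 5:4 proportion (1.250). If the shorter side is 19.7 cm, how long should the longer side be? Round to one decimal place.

24.6 cm

5:4 = 1.25000.
Longer side = 19.7 × 1.25000 ≈ 24.625 → 24.6 cm.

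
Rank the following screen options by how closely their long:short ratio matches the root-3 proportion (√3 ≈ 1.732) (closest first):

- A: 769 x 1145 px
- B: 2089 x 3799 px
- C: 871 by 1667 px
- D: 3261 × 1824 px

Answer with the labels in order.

A: 1145/769 ≈ 1.489 → |1.489 − 1.732| = 0.243
B: 3799/2089 ≈ 1.819 → |1.819 − 1.732| = 0.087
C: 1667/871 ≈ 1.914 → |1.914 − 1.732| = 0.182
D: 3261/1824 ≈ 1.788 → |1.788 − 1.732| = 0.056

D, B, C, A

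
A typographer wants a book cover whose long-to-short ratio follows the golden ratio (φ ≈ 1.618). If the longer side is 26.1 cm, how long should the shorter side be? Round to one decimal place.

golden ratio ≈ 1.61803.
Shorter side = 26.1 ÷ 1.61803 ≈ 16.131 → 16.1 cm.

16.1 cm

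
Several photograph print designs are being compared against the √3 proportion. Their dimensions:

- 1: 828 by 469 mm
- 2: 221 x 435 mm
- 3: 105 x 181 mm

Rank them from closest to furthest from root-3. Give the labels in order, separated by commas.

Ratios: 1 = 828 / 469 ≈ 1.765; 2 = 435 / 221 ≈ 1.968; 3 = 181 / 105 ≈ 1.724.
|Δ from 1.732|: 1 0.033; 2 0.236; 3 0.008.

3, 1, 2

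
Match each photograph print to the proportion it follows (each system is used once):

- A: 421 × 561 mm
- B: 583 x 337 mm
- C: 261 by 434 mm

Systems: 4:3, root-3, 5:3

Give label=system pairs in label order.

Ratios: A ≈ 1.333; B ≈ 1.730; C ≈ 1.663.
Targets: 4:3 ≈ 1.333; root-3 ≈ 1.732; 5:3 ≈ 1.667.

A=4:3, B=root-3, C=5:3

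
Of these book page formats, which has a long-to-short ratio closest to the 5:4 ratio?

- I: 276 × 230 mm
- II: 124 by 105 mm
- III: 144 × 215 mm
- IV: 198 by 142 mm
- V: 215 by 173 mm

V

Ratios (long/short): I ≈ 1.200; II ≈ 1.181; III ≈ 1.493; IV ≈ 1.394; V ≈ 1.243.
5:4 ≈ 1.250; option V is nearest (Δ 0.007).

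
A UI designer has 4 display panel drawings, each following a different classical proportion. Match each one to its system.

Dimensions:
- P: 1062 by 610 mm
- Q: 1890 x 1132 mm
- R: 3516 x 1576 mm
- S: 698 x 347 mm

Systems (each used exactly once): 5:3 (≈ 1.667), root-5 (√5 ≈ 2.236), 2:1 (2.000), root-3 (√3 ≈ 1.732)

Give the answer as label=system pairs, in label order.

Ratios: P ≈ 1.741; Q ≈ 1.670; R ≈ 2.231; S ≈ 2.012.
Targets: 5:3 ≈ 1.667; root-5 ≈ 2.236; 2:1 ≈ 2.000; root-3 ≈ 1.732.

P=root-3, Q=5:3, R=root-5, S=2:1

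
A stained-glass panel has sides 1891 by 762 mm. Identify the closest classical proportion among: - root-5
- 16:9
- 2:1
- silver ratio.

Ratio = 1891 / 762 ≈ 2.482.
Distances: root-5 2.236 (Δ 0.246); 16:9 1.778 (Δ 0.704); 2:1 2.000 (Δ 0.482); silver ratio 2.414 (Δ 0.068).

silver ratio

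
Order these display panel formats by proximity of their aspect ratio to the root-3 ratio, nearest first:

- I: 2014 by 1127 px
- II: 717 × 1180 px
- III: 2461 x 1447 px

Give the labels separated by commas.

I: 2014/1127 ≈ 1.787 → |1.787 − 1.732| = 0.055
II: 1180/717 ≈ 1.646 → |1.646 − 1.732| = 0.086
III: 2461/1447 ≈ 1.701 → |1.701 − 1.732| = 0.031

III, I, II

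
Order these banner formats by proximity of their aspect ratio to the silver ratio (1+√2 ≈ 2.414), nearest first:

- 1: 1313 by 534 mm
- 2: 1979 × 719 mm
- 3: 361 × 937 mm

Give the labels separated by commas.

1, 3, 2

Ratios: 1 = 1313 / 534 ≈ 2.459; 2 = 1979 / 719 ≈ 2.752; 3 = 937 / 361 ≈ 2.596.
|Δ from 2.414|: 1 0.045; 2 0.338; 3 0.182.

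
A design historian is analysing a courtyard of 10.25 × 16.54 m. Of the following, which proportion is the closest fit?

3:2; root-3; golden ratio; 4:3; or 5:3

Ratio = 16.54 / 10.25 ≈ 1.614.
Distances: 3:2 1.500 (Δ 0.114); root-3 1.732 (Δ 0.118); golden ratio 1.618 (Δ 0.004); 4:3 1.333 (Δ 0.281); 5:3 1.667 (Δ 0.053).

golden ratio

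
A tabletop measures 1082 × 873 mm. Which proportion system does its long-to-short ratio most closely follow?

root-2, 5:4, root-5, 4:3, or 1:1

Ratio = 1082 / 873 ≈ 1.239.
Distances: root-2 1.414 (Δ 0.175); 5:4 1.250 (Δ 0.011); root-5 2.236 (Δ 0.997); 4:3 1.333 (Δ 0.094); 1:1 1.000 (Δ 0.239).

5:4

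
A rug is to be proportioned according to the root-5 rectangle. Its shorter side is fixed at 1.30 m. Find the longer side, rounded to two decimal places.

2.91 m

root-5 ≈ 2.23607.
Longer side = 1.30 × 2.23607 ≈ 2.9069 → 2.91 m.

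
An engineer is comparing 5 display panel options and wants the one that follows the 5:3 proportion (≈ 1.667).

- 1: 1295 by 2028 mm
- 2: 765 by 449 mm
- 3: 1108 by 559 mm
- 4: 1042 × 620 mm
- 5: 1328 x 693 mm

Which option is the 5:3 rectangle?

4

Target 5:3 ≈ 1.667.
1: 1.566 (Δ0.101)  2: 1.704 (Δ0.037)  3: 1.982 (Δ0.315)  4: 1.681 (Δ0.014)  5: 1.916 (Δ0.249)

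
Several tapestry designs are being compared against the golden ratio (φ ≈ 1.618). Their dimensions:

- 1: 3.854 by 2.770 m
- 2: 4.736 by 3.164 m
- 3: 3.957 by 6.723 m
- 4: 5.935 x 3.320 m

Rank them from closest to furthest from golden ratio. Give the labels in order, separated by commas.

3, 2, 4, 1

1: 3.854/2.770 ≈ 1.391 → |1.391 − 1.618| = 0.227
2: 4.736/3.164 ≈ 1.497 → |1.497 − 1.618| = 0.121
3: 6.723/3.957 ≈ 1.699 → |1.699 − 1.618| = 0.081
4: 5.935/3.320 ≈ 1.788 → |1.788 − 1.618| = 0.170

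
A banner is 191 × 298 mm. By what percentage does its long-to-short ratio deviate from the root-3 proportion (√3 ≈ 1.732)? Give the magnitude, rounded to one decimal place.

9.9%

Ratio = 298 / 191 ≈ 1.5602.
Ideal root-3 ≈ 1.7321. |1.5602 − 1.7321| / 1.7321 ≈ 9.92% → 9.9%.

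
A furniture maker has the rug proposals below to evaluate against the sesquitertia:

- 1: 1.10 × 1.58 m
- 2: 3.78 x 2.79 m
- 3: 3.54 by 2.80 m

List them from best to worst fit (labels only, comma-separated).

2, 3, 1

Ratios: 1 = 1.58 / 1.10 ≈ 1.436; 2 = 3.78 / 2.79 ≈ 1.355; 3 = 3.54 / 2.80 ≈ 1.264.
|Δ from 1.333|: 1 0.103; 2 0.022; 3 0.069.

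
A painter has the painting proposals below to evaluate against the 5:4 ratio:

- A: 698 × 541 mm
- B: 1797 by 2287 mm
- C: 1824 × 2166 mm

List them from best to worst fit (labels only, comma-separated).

A: 698/541 ≈ 1.290 → |1.290 − 1.250| = 0.040
B: 2287/1797 ≈ 1.273 → |1.273 − 1.250| = 0.023
C: 2166/1824 ≈ 1.188 → |1.188 − 1.250| = 0.062

B, A, C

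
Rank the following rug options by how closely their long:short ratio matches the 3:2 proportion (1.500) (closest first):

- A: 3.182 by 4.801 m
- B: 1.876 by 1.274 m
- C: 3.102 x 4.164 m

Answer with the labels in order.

A, B, C

Ratios: A = 4.801 / 3.182 ≈ 1.509; B = 1.876 / 1.274 ≈ 1.473; C = 4.164 / 3.102 ≈ 1.342.
|Δ from 1.500|: A 0.009; B 0.027; C 0.158.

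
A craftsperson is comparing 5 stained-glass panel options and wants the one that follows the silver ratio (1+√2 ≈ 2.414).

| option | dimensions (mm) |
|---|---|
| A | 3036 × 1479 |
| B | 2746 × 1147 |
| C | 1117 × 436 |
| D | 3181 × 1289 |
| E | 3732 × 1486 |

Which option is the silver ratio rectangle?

B

Target silver ratio ≈ 2.414.
A: 2.053 (Δ0.361)  B: 2.394 (Δ0.020)  C: 2.562 (Δ0.148)  D: 2.468 (Δ0.054)  E: 2.511 (Δ0.097)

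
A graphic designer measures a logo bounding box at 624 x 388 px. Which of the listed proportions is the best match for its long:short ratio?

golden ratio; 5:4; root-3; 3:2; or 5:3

golden ratio

624/388 ≈ 1.608. Nearest candidates are golden ratio (1.618, off by 0.010) and 5:3 (1.667, off by 0.059).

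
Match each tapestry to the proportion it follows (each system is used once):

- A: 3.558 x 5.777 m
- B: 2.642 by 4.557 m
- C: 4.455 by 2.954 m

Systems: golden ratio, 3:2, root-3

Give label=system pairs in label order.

Ratios: A ≈ 1.624; B ≈ 1.725; C ≈ 1.508.
Targets: golden ratio ≈ 1.618; 3:2 ≈ 1.500; root-3 ≈ 1.732.

A=golden ratio, B=root-3, C=3:2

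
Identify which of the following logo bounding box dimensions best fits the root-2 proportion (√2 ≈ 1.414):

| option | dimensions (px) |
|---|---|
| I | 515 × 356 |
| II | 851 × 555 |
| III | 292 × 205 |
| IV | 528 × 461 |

Ratios (long/short): I ≈ 1.447; II ≈ 1.533; III ≈ 1.424; IV ≈ 1.145.
root-2 ≈ 1.414; option III is nearest (Δ 0.010).

III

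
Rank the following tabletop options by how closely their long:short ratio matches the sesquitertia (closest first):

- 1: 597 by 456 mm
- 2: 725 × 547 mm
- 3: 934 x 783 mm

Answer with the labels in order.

2, 1, 3

1: 597/456 ≈ 1.309 → |1.309 − 1.333| = 0.024
2: 725/547 ≈ 1.325 → |1.325 − 1.333| = 0.008
3: 934/783 ≈ 1.193 → |1.193 − 1.333| = 0.140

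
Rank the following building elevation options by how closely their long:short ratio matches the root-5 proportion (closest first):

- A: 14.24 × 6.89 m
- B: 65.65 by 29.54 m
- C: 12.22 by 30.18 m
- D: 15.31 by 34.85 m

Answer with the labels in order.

Ratios: A = 14.24 / 6.89 ≈ 2.067; B = 65.65 / 29.54 ≈ 2.222; C = 30.18 / 12.22 ≈ 2.470; D = 34.85 / 15.31 ≈ 2.276.
|Δ from 2.236|: A 0.169; B 0.014; C 0.234; D 0.040.

B, D, A, C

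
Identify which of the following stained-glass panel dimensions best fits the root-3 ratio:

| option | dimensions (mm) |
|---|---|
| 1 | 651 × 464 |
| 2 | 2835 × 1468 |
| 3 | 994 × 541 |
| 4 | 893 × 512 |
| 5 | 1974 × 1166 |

4

Ratios (long/short): 1 ≈ 1.403; 2 ≈ 1.931; 3 ≈ 1.837; 4 ≈ 1.744; 5 ≈ 1.693.
root-3 ≈ 1.732; option 4 is nearest (Δ 0.012).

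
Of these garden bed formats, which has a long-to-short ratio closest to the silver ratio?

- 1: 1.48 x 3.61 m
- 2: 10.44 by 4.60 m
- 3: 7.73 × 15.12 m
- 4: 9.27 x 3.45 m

1

Target silver ratio ≈ 2.414.
1: 2.439 (Δ0.025)  2: 2.270 (Δ0.144)  3: 1.956 (Δ0.458)  4: 2.687 (Δ0.273)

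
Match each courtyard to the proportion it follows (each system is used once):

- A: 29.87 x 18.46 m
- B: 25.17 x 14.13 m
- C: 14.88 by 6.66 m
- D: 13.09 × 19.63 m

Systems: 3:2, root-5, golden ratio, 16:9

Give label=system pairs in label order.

A=golden ratio, B=16:9, C=root-5, D=3:2

A = 29.87/18.46 ≈ 1.618 → golden ratio (1.618)
B = 25.17/14.13 ≈ 1.781 → 16:9 (1.778)
C = 14.88/6.66 ≈ 2.234 → root-5 (2.236)
D = 19.63/13.09 ≈ 1.500 → 3:2 (1.500)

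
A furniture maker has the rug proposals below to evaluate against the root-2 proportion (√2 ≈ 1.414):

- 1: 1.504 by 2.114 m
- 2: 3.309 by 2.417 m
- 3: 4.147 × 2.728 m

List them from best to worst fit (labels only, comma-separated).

1, 2, 3

1: 2.114/1.504 ≈ 1.406 → |1.406 − 1.414| = 0.008
2: 3.309/2.417 ≈ 1.369 → |1.369 − 1.414| = 0.045
3: 4.147/2.728 ≈ 1.520 → |1.520 − 1.414| = 0.106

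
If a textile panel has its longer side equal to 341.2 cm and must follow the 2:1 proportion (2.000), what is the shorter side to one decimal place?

170.6 cm

2:1 = 2.00000.
Shorter side = 341.2 ÷ 2.00000 ≈ 170.600 → 170.6 cm.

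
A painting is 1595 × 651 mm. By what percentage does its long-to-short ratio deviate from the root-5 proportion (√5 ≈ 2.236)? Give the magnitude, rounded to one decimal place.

Ratio = 1595 / 651 ≈ 2.4501.
Ideal root-5 ≈ 2.2361. |2.4501 − 2.2361| / 2.2361 ≈ 9.57% → 9.6%.

9.6%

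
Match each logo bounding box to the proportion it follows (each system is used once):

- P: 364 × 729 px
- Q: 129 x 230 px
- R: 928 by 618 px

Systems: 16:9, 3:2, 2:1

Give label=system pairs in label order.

P=2:1, Q=16:9, R=3:2

P = 729/364 ≈ 2.003 → 2:1 (2.000)
Q = 230/129 ≈ 1.783 → 16:9 (1.778)
R = 928/618 ≈ 1.502 → 3:2 (1.500)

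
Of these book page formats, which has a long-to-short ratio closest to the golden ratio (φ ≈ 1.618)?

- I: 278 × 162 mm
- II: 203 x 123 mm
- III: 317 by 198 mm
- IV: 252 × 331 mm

Ratios (long/short): I ≈ 1.716; II ≈ 1.650; III ≈ 1.601; IV ≈ 1.313.
golden ratio ≈ 1.618; option III is nearest (Δ 0.017).

III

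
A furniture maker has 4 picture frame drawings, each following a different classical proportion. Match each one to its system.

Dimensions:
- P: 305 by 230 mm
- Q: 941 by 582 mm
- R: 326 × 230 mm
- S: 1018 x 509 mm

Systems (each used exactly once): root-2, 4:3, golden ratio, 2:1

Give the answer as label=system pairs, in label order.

P=4:3, Q=golden ratio, R=root-2, S=2:1

P = 305/230 ≈ 1.326 → 4:3 (1.333)
Q = 941/582 ≈ 1.617 → golden ratio (1.618)
R = 326/230 ≈ 1.417 → root-2 (1.414)
S = 1018/509 ≈ 2.000 → 2:1 (2.000)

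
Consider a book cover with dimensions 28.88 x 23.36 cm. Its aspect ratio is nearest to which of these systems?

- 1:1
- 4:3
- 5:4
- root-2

28.88/23.36 ≈ 1.236. Nearest candidates are 5:4 (1.250, off by 0.014) and 4:3 (1.333, off by 0.097).

5:4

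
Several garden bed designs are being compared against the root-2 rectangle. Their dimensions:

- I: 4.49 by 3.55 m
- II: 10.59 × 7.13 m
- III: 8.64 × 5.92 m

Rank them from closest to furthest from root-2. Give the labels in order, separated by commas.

I: 4.49/3.55 ≈ 1.265 → |1.265 − 1.414| = 0.149
II: 10.59/7.13 ≈ 1.485 → |1.485 − 1.414| = 0.071
III: 8.64/5.92 ≈ 1.459 → |1.459 − 1.414| = 0.045

III, II, I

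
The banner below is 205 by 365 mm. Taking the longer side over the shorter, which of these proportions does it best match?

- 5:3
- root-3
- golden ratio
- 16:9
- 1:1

16:9

365/205 ≈ 1.780. Nearest candidates are 16:9 (1.778, off by 0.002) and root-3 (1.732, off by 0.048).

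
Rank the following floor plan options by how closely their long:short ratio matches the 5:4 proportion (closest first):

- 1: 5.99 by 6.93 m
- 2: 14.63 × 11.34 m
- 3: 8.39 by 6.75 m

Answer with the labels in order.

3, 2, 1

Ratios: 1 = 6.93 / 5.99 ≈ 1.157; 2 = 14.63 / 11.34 ≈ 1.290; 3 = 8.39 / 6.75 ≈ 1.243.
|Δ from 1.250|: 1 0.093; 2 0.040; 3 0.007.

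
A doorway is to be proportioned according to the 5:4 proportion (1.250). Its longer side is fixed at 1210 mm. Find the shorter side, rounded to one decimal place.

5:4 = 1.25000.
Shorter side = 1210 ÷ 1.25000 ≈ 968.000 → 968.0 mm.

968.0 mm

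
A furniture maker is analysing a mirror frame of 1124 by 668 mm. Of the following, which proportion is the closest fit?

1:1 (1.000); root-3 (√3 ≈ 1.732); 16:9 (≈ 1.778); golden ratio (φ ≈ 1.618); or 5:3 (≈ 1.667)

5:3

Ratio = 1124 / 668 ≈ 1.683.
Distances: 1:1 1.000 (Δ 0.683); root-3 1.732 (Δ 0.049); 16:9 1.778 (Δ 0.095); golden ratio 1.618 (Δ 0.065); 5:3 1.667 (Δ 0.016).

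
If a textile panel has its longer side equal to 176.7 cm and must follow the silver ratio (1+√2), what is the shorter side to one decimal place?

silver ratio ≈ 2.41421.
Shorter side = 176.7 ÷ 2.41421 ≈ 73.192 → 73.2 cm.

73.2 cm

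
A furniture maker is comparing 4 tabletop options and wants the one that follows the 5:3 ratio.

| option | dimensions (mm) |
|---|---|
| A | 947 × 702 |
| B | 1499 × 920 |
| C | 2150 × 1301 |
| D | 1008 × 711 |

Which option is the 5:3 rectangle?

Ratios (long/short): A ≈ 1.349; B ≈ 1.629; C ≈ 1.653; D ≈ 1.418.
5:3 ≈ 1.667; option C is nearest (Δ 0.014).

C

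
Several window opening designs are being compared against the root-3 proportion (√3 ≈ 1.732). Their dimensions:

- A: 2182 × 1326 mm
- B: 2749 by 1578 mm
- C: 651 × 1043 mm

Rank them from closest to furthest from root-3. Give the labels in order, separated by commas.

A: 2182/1326 ≈ 1.646 → |1.646 − 1.732| = 0.086
B: 2749/1578 ≈ 1.742 → |1.742 − 1.732| = 0.010
C: 1043/651 ≈ 1.602 → |1.602 − 1.732| = 0.130

B, A, C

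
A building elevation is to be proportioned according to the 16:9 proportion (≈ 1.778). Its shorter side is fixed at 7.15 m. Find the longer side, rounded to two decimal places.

12.71 m

16:9 ≈ 1.77778.
Longer side = 7.15 × 1.77778 ≈ 12.7111 → 12.71 m.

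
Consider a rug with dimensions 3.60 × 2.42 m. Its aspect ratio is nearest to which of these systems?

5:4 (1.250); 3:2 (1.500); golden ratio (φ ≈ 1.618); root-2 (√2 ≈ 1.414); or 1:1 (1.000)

Ratio = 3.60 / 2.42 ≈ 1.488.
Distances: 5:4 1.250 (Δ 0.238); 3:2 1.500 (Δ 0.012); golden ratio 1.618 (Δ 0.130); root-2 1.414 (Δ 0.074); 1:1 1.000 (Δ 0.488).

3:2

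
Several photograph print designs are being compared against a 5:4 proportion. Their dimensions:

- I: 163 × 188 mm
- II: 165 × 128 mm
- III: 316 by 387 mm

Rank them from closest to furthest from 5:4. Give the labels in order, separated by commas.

Ratios: I = 188 / 163 ≈ 1.153; II = 165 / 128 ≈ 1.289; III = 387 / 316 ≈ 1.225.
|Δ from 1.250|: I 0.097; II 0.039; III 0.025.

III, II, I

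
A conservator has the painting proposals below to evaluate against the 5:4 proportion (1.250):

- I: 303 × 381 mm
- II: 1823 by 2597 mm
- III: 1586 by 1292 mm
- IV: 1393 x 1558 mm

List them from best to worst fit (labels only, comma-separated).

I, III, IV, II

Ratios: I = 381 / 303 ≈ 1.257; II = 2597 / 1823 ≈ 1.425; III = 1586 / 1292 ≈ 1.228; IV = 1558 / 1393 ≈ 1.118.
|Δ from 1.250|: I 0.007; II 0.175; III 0.022; IV 0.132.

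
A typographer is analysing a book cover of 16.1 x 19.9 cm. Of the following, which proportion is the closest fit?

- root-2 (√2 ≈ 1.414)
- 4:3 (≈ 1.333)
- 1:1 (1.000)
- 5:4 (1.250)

19.9/16.1 ≈ 1.236. Nearest candidates are 5:4 (1.250, off by 0.014) and 4:3 (1.333, off by 0.097).

5:4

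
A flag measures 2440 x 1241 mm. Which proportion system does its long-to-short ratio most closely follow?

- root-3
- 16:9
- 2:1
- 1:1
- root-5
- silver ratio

2:1

Ratio = 2440 / 1241 ≈ 1.966.
Distances: root-3 1.732 (Δ 0.234); 16:9 1.778 (Δ 0.188); 2:1 2.000 (Δ 0.034); 1:1 1.000 (Δ 0.966); root-5 2.236 (Δ 0.270); silver ratio 2.414 (Δ 0.448).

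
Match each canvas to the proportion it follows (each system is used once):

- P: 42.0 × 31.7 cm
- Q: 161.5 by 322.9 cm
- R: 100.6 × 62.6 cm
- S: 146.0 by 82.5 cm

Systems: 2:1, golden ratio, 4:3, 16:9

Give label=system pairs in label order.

P=4:3, Q=2:1, R=golden ratio, S=16:9

P = 42.0/31.7 ≈ 1.325 → 4:3 (1.333)
Q = 322.9/161.5 ≈ 1.999 → 2:1 (2.000)
R = 100.6/62.6 ≈ 1.607 → golden ratio (1.618)
S = 146.0/82.5 ≈ 1.770 → 16:9 (1.778)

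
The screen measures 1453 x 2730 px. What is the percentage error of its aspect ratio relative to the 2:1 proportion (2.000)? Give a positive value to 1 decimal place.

6.1%

Ratio = 2730 / 1453 ≈ 1.8789.
Ideal 2:1 = 2.0000. |1.8789 − 2.0000| / 2.0000 ≈ 6.05% → 6.1%.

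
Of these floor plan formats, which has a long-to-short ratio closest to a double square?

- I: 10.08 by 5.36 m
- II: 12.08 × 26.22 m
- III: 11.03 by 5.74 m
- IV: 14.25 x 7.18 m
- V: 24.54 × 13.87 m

IV

Ratios (long/short): I ≈ 1.881; II ≈ 2.171; III ≈ 1.922; IV ≈ 1.985; V ≈ 1.769.
2:1 ≈ 2.000; option IV is nearest (Δ 0.015).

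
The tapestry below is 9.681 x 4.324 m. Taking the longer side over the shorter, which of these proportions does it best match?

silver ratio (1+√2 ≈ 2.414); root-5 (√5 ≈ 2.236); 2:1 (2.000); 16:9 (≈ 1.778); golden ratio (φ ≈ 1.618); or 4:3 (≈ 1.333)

Ratio = 9.681 / 4.324 ≈ 2.239.
Distances: silver ratio 2.414 (Δ 0.175); root-5 2.236 (Δ 0.003); 2:1 2.000 (Δ 0.239); 16:9 1.778 (Δ 0.461); golden ratio 1.618 (Δ 0.621); 4:3 1.333 (Δ 0.906).

root-5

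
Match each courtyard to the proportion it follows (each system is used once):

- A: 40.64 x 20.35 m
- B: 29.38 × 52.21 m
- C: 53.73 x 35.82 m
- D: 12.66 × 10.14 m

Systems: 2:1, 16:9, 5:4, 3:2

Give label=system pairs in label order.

A = 40.64/20.35 ≈ 1.997 → 2:1 (2.000)
B = 52.21/29.38 ≈ 1.777 → 16:9 (1.778)
C = 53.73/35.82 ≈ 1.500 → 3:2 (1.500)
D = 12.66/10.14 ≈ 1.249 → 5:4 (1.250)

A=2:1, B=16:9, C=3:2, D=5:4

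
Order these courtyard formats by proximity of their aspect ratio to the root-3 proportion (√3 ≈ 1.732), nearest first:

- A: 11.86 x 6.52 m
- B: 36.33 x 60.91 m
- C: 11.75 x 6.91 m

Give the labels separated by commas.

C, B, A

Ratios: A = 11.86 / 6.52 ≈ 1.819; B = 60.91 / 36.33 ≈ 1.677; C = 11.75 / 6.91 ≈ 1.700.
|Δ from 1.732|: A 0.087; B 0.055; C 0.032.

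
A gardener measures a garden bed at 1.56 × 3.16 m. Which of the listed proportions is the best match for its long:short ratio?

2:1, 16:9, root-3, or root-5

2:1

3.16/1.56 ≈ 2.026. Nearest candidates are 2:1 (2.000, off by 0.026) and root-5 (2.236, off by 0.210).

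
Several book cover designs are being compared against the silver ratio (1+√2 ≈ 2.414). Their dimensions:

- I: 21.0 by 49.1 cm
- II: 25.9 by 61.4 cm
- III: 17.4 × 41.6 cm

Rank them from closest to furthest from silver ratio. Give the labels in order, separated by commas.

III, II, I

I: 49.1/21.0 ≈ 2.338 → |2.338 − 2.414| = 0.076
II: 61.4/25.9 ≈ 2.371 → |2.371 − 2.414| = 0.043
III: 41.6/17.4 ≈ 2.391 → |2.391 − 2.414| = 0.023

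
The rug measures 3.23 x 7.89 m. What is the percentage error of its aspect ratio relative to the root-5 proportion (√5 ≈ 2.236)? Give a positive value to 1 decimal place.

Ratio = 7.89 / 3.23 ≈ 2.4427.
Ideal root-5 ≈ 2.2361. |2.4427 − 2.2361| / 2.2361 ≈ 9.24% → 9.2%.

9.2%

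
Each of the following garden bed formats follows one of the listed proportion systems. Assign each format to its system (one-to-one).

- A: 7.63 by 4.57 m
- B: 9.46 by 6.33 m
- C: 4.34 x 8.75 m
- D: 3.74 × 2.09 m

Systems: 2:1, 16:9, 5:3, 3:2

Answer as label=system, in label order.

A=5:3, B=3:2, C=2:1, D=16:9

Ratios: A ≈ 1.670; B ≈ 1.494; C ≈ 2.016; D ≈ 1.789.
Targets: 2:1 ≈ 2.000; 16:9 ≈ 1.778; 5:3 ≈ 1.667; 3:2 ≈ 1.500.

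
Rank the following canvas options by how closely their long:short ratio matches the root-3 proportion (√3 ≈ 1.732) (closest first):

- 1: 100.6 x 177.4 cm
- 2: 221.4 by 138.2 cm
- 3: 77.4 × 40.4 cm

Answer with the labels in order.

1, 2, 3

Ratios: 1 = 177.4 / 100.6 ≈ 1.763; 2 = 221.4 / 138.2 ≈ 1.602; 3 = 77.4 / 40.4 ≈ 1.916.
|Δ from 1.732|: 1 0.031; 2 0.130; 3 0.184.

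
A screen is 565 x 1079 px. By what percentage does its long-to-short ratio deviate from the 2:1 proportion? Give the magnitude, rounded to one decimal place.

Ratio = 1079 / 565 ≈ 1.9097.
Ideal 2:1 = 2.0000. |1.9097 − 2.0000| / 2.0000 ≈ 4.52% → 4.5%.

4.5%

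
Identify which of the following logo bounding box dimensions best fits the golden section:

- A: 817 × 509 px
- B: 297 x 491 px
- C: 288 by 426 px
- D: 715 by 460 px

A

Target golden ratio ≈ 1.618.
A: 1.605 (Δ0.013)  B: 1.653 (Δ0.035)  C: 1.479 (Δ0.139)  D: 1.554 (Δ0.064)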